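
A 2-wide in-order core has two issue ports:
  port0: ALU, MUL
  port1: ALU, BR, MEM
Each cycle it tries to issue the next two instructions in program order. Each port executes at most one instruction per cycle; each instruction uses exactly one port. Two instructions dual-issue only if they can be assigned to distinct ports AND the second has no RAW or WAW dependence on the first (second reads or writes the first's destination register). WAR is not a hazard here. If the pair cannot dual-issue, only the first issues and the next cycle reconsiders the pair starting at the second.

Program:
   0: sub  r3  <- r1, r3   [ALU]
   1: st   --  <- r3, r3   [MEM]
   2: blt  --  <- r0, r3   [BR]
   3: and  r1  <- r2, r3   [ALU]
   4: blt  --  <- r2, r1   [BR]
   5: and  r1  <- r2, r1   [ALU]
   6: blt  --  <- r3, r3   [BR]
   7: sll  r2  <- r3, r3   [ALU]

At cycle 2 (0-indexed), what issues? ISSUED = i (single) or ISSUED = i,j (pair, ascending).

ISSUED = 2,3

t=0 i0:sub ; RAW r3
t=1 i1:st ; no-port MEM/BR
t=2 i2,i3:blt+and ; pair
t=3 i4,i5:blt+and ; pair
t=4 i6,i7:blt+sll ; pair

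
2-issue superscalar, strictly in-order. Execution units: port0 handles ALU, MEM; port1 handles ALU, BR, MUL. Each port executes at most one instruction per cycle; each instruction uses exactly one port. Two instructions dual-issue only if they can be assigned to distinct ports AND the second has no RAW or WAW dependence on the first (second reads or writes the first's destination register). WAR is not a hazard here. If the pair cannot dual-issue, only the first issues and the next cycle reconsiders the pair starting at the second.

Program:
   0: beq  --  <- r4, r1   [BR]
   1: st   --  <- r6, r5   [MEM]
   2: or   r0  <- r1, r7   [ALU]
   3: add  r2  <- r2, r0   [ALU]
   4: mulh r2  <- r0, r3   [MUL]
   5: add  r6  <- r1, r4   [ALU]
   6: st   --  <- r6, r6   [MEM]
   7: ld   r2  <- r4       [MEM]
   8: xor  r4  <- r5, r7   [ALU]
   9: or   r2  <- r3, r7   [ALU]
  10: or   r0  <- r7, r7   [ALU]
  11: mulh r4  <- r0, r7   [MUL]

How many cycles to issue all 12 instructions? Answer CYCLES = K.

#0 head=0: beq.BR;st.MEM i0&i1 2-wide
#1 head=2: or.ALU i2 RAW r0
#2 head=3: add.ALU i3 WAW r2
#3 head=4: mulh.MUL;add.ALU i4&i5 2-wide
#4 head=6: st.MEM i6 no-port MEM/MEM
#5 head=7: ld.MEM;xor.ALU i7&i8 2-wide
#6 head=9: or.ALU;or.ALU i9&i10 2-wide
#7 head=11: mulh.MUL i11 tail

CYCLES = 8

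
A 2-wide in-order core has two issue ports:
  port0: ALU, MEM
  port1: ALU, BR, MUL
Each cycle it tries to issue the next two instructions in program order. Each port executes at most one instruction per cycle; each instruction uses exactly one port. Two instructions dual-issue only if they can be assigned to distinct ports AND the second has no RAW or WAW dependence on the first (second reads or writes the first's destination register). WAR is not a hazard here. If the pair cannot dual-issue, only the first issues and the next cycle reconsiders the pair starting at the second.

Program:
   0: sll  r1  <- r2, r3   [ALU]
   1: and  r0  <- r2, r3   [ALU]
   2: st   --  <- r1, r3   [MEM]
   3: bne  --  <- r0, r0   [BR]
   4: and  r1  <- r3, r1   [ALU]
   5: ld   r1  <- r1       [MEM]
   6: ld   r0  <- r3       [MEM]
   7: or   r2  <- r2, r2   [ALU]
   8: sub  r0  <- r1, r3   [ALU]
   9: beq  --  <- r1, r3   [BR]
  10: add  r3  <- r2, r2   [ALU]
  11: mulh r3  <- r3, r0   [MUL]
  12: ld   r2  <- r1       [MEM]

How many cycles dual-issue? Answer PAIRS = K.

  cy0 -> i0,i1 (sll/and) pair
  cy1 -> i2,i3 (st/bne) pair
  cy2 -> i4 (and) RAW+WAW r1
  cy3 -> i5 (ld) no-port MEM/MEM
  cy4 -> i6,i7 (ld/or) pair
  cy5 -> i8,i9 (sub/beq) pair
  cy6 -> i10 (add) RAW+WAW r3
  cy7 -> i11,i12 (mulh/ld) pair

PAIRS = 5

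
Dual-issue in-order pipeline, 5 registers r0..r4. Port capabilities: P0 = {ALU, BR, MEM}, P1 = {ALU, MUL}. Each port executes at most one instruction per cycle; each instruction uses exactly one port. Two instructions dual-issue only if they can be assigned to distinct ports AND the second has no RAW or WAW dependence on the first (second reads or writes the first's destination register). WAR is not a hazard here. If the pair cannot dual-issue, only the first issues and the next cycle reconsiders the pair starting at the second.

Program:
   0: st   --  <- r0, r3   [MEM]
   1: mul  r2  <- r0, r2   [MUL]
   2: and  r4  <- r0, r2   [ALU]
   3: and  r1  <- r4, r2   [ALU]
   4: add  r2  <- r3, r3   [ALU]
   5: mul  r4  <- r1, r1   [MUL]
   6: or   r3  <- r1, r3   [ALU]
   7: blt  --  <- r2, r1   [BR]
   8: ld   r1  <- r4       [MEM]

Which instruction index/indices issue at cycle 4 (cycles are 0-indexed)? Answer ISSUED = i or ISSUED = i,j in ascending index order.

ISSUED = 7

0. st+mul @i0/i1  | 2-wide
1. and @i2  | RAW r4
2. and+add @i3/i4  | 2-wide
3. mul+or @i5/i6  | 2-wide
4. blt @i7  | no-port BR/MEM
5. ld @i8  | tail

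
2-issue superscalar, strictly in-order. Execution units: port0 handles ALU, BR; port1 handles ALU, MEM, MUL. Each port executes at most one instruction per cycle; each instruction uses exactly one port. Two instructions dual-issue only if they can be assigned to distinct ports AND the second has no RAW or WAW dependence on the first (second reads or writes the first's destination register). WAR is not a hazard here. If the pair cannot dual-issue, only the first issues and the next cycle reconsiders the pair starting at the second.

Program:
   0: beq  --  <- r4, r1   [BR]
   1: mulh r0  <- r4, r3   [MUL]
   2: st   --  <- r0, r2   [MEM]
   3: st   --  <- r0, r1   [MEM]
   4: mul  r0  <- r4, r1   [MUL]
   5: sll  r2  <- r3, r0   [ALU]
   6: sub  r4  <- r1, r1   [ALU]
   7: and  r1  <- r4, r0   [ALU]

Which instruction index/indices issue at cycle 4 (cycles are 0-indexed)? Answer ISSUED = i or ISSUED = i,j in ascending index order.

[0] i0+i1  beq;mulh  -- 2-wide
[1] i2  st  -- no-port MEM/MEM
[2] i3  st  -- no-port MEM/MUL
[3] i4  mul  -- RAW r0
[4] i5+i6  sll;sub  -- 2-wide
[5] i7  and  -- tail

ISSUED = 5,6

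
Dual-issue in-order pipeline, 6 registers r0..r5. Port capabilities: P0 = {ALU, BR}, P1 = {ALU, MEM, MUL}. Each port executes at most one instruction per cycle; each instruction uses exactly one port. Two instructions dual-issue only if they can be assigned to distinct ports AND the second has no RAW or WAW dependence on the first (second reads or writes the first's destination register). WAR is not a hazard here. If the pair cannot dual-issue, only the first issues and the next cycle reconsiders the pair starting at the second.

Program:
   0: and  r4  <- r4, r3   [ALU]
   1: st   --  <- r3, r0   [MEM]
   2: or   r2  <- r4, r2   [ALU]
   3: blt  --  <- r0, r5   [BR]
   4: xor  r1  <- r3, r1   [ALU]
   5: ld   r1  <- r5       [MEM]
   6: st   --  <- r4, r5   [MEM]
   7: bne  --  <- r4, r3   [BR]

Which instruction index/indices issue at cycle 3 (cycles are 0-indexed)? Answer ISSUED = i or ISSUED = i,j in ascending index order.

ISSUED = 5

c0: i0&i1 and.ALU/st.MEM  pair
c1: i2&i3 or.ALU/blt.BR  pair
c2: i4 xor.ALU  WAW r1
c3: i5 ld.MEM  no-port MEM/MEM
c4: i6&i7 st.MEM/bne.BR  pair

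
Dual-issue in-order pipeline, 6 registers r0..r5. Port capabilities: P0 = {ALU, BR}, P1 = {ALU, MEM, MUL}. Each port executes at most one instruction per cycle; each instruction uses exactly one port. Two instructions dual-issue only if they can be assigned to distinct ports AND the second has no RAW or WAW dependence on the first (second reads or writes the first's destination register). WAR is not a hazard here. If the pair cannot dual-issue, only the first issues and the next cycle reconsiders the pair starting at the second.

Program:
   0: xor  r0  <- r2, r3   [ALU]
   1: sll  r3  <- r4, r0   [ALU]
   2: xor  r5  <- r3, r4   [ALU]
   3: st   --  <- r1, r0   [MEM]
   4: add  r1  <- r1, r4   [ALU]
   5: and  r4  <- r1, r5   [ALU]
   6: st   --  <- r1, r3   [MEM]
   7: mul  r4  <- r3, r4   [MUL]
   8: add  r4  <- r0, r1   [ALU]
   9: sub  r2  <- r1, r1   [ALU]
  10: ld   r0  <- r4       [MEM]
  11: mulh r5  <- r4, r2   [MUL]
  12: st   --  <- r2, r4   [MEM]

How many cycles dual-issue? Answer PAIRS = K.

PAIRS = 3

  cy0 -> i0 (xor.ALU) RAW r0
  cy1 -> i1 (sll.ALU) RAW r3
  cy2 -> i2&i3 (xor.ALU+st.MEM) dual
  cy3 -> i4 (add.ALU) RAW r1
  cy4 -> i5&i6 (and.ALU+st.MEM) dual
  cy5 -> i7 (mul.MUL) WAW r4
  cy6 -> i8&i9 (add.ALU+sub.ALU) dual
  cy7 -> i10 (ld.MEM) no-port MEM/MUL
  cy8 -> i11 (mulh.MUL) no-port MUL/MEM
  cy9 -> i12 (st.MEM) tail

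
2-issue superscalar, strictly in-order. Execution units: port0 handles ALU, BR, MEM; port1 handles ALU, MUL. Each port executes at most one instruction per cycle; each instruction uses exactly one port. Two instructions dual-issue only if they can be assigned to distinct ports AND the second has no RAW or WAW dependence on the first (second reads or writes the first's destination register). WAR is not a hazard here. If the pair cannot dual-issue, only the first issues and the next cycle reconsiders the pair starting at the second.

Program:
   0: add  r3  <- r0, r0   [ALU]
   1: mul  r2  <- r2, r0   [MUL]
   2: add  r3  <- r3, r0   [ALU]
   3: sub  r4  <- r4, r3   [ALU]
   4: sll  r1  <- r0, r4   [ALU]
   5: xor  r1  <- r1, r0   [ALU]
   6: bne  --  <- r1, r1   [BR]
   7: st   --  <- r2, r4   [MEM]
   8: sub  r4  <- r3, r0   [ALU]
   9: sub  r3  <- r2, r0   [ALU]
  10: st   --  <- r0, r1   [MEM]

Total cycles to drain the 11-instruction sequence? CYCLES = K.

CYCLES = 8

t=0 i0&i1:add/mul ; pair
t=1 i2:add ; RAW r3
t=2 i3:sub ; RAW r4
t=3 i4:sll ; RAW+WAW r1
t=4 i5:xor ; RAW r1
t=5 i6:bne ; no-port BR/MEM
t=6 i7&i8:st/sub ; pair
t=7 i9&i10:sub/st ; pair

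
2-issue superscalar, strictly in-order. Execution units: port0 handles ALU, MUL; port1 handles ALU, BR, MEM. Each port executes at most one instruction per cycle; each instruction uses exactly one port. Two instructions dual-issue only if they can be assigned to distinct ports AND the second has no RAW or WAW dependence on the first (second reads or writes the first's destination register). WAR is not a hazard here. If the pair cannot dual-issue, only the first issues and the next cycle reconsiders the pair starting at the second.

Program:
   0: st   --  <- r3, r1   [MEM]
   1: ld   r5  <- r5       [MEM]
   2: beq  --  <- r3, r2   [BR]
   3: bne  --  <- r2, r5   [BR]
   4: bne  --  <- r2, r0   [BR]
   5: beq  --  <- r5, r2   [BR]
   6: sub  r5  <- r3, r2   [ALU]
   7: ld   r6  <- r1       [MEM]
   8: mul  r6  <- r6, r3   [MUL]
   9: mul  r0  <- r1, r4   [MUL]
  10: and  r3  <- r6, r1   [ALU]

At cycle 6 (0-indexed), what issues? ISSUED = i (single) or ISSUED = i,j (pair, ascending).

ISSUED = 7

  cy0 -> i0 (st.MEM) no-port MEM/MEM
  cy1 -> i1 (ld.MEM) no-port MEM/BR
  cy2 -> i2 (beq.BR) no-port BR/BR
  cy3 -> i3 (bne.BR) no-port BR/BR
  cy4 -> i4 (bne.BR) no-port BR/BR
  cy5 -> i5+i6 (beq.BR;sub.ALU) 2-wide
  cy6 -> i7 (ld.MEM) RAW+WAW r6
  cy7 -> i8 (mul.MUL) no-port MUL/MUL
  cy8 -> i9+i10 (mul.MUL;and.ALU) 2-wide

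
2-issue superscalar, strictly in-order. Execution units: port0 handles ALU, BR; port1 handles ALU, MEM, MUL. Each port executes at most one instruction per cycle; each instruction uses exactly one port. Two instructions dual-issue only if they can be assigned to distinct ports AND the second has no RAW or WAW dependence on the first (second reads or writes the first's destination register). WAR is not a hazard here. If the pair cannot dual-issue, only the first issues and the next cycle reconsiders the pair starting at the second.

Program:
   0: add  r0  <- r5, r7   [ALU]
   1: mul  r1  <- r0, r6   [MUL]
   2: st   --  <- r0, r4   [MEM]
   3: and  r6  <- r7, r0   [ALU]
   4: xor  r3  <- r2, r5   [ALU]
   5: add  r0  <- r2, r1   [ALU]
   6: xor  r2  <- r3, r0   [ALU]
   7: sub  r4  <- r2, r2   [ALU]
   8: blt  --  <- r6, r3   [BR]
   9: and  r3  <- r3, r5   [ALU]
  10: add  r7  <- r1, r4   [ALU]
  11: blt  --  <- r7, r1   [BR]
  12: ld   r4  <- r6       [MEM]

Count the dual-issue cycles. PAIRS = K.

PAIRS = 5

#0 head=0: add i0 RAW r0
#1 head=1: mul i1 no-port MUL/MEM
#2 head=2: st and i2/i3 dual
#3 head=4: xor add i4/i5 dual
#4 head=6: xor i6 RAW r2
#5 head=7: sub blt i7/i8 dual
#6 head=9: and add i9/i10 dual
#7 head=11: blt ld i11/i12 dual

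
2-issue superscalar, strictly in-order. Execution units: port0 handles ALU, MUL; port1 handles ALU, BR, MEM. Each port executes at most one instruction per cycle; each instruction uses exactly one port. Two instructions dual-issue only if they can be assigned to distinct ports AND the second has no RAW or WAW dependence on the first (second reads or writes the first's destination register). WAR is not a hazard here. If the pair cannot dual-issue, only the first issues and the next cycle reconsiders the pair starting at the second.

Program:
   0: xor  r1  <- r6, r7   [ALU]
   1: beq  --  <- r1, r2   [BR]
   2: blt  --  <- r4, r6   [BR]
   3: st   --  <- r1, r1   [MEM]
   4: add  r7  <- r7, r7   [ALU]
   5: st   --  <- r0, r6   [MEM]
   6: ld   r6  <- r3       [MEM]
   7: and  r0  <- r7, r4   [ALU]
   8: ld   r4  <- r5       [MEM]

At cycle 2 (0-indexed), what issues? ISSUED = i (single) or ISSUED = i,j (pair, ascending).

ISSUED = 2

t=0 i0:xor ; RAW r1
t=1 i1:beq ; no-port BR/BR
t=2 i2:blt ; no-port BR/MEM
t=3 i3+i4:st+add ; dual
t=4 i5:st ; no-port MEM/MEM
t=5 i6+i7:ld+and ; dual
t=6 i8:ld ; tail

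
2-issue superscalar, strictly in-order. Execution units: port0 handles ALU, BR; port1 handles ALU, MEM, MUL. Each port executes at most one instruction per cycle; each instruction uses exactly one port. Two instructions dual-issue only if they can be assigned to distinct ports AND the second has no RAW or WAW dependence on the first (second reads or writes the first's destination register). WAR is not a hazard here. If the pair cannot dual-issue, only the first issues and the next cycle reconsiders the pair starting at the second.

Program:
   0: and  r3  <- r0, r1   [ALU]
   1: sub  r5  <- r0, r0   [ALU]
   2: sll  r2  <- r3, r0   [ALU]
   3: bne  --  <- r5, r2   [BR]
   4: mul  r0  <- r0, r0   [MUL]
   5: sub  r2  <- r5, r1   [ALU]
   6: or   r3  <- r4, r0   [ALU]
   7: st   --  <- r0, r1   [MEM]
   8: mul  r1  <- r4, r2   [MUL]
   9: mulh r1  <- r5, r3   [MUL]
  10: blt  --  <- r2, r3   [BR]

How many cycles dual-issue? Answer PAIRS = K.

c0: i0+i1 and sub  dual
c1: i2 sll  RAW r2
c2: i3+i4 bne mul  dual
c3: i5+i6 sub or  dual
c4: i7 st  no-port MEM/MUL
c5: i8 mul  no-port MUL/MUL
c6: i9+i10 mulh blt  dual

PAIRS = 4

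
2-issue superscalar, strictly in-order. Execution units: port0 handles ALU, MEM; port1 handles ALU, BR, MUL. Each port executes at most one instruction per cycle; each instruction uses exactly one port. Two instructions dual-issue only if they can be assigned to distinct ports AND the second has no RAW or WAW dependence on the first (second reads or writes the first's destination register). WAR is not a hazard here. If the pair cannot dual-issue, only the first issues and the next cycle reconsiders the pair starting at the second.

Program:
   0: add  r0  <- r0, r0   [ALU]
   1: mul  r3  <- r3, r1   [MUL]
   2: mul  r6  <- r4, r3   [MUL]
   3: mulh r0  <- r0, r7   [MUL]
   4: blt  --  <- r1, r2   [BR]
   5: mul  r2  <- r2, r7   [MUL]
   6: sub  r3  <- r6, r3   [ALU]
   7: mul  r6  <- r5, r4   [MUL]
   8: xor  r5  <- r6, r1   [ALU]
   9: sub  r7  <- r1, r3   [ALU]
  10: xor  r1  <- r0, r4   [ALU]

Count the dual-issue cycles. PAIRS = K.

PAIRS = 3

t=0 i0&i1:add mul ; pair
t=1 i2:mul ; no-port MUL/MUL
t=2 i3:mulh ; no-port MUL/BR
t=3 i4:blt ; no-port BR/MUL
t=4 i5&i6:mul sub ; pair
t=5 i7:mul ; RAW r6
t=6 i8&i9:xor sub ; pair
t=7 i10:xor ; tail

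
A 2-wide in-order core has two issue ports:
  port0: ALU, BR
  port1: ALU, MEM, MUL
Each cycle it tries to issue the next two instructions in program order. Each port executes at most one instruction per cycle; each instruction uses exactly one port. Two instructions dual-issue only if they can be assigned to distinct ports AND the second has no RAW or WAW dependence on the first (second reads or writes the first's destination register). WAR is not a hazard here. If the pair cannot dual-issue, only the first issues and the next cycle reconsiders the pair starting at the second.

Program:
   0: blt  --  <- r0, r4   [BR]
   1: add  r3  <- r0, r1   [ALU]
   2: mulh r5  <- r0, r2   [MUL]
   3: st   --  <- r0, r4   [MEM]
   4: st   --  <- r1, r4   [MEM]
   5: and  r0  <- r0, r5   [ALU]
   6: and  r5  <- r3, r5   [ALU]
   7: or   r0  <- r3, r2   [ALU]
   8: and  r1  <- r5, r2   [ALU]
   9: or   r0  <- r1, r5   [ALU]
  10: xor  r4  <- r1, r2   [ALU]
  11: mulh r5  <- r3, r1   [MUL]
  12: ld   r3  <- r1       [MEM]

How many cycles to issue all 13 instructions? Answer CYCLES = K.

CYCLES = 9

t=0 i0&i1:blt.BR add.ALU ; pair
t=1 i2:mulh.MUL ; no-port MUL/MEM
t=2 i3:st.MEM ; no-port MEM/MEM
t=3 i4&i5:st.MEM and.ALU ; pair
t=4 i6&i7:and.ALU or.ALU ; pair
t=5 i8:and.ALU ; RAW r1
t=6 i9&i10:or.ALU xor.ALU ; pair
t=7 i11:mulh.MUL ; no-port MUL/MEM
t=8 i12:ld.MEM ; tail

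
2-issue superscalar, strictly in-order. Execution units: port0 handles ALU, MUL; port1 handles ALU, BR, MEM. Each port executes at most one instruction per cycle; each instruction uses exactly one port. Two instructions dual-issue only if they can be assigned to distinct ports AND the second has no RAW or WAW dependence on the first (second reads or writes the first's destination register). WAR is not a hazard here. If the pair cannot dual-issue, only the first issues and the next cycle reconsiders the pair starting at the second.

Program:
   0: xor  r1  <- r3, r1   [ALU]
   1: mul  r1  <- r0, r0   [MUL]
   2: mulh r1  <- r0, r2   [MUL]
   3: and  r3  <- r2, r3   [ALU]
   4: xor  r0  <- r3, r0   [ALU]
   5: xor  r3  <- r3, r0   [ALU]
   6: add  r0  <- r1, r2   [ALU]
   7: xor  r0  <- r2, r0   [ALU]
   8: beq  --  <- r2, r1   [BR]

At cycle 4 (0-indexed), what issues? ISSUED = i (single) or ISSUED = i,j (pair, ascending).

#0 head=0: xor.ALU i0 WAW r1
#1 head=1: mul.MUL i1 no-port MUL/MUL
#2 head=2: mulh.MUL and.ALU i2/i3 2-wide
#3 head=4: xor.ALU i4 RAW r0
#4 head=5: xor.ALU add.ALU i5/i6 2-wide
#5 head=7: xor.ALU beq.BR i7/i8 2-wide

ISSUED = 5,6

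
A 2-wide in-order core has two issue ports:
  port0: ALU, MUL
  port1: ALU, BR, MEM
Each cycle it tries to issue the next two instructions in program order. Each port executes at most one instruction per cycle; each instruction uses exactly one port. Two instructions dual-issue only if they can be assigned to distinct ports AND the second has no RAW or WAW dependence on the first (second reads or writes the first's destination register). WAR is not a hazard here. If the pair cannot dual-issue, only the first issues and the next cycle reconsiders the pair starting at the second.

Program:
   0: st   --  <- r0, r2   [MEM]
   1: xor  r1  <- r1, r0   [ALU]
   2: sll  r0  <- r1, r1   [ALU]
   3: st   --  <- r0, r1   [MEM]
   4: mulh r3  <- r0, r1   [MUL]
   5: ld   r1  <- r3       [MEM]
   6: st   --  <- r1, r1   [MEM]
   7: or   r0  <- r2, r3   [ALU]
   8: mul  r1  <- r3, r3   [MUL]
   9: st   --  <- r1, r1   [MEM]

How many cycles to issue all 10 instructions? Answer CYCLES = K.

t=0 i0/i1:st+xor ; pair
t=1 i2:sll ; RAW r0
t=2 i3/i4:st+mulh ; pair
t=3 i5:ld ; no-port MEM/MEM
t=4 i6/i7:st+or ; pair
t=5 i8:mul ; RAW r1
t=6 i9:st ; tail

CYCLES = 7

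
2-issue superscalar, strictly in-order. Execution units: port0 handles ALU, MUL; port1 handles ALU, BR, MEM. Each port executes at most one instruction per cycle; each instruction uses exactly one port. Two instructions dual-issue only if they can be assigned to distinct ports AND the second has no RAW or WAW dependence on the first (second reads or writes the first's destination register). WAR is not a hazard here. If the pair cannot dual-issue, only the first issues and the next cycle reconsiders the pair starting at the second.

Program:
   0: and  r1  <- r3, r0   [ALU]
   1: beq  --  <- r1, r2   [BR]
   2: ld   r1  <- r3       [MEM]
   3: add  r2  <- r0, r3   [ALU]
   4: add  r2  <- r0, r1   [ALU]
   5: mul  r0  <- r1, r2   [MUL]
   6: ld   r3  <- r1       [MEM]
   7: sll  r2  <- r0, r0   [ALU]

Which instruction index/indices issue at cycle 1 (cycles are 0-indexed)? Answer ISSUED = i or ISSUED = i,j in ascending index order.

c0: i0 and  RAW r1
c1: i1 beq  no-port BR/MEM
c2: i2&i3 ld+add  2-wide
c3: i4 add  RAW r2
c4: i5&i6 mul+ld  2-wide
c5: i7 sll  tail

ISSUED = 1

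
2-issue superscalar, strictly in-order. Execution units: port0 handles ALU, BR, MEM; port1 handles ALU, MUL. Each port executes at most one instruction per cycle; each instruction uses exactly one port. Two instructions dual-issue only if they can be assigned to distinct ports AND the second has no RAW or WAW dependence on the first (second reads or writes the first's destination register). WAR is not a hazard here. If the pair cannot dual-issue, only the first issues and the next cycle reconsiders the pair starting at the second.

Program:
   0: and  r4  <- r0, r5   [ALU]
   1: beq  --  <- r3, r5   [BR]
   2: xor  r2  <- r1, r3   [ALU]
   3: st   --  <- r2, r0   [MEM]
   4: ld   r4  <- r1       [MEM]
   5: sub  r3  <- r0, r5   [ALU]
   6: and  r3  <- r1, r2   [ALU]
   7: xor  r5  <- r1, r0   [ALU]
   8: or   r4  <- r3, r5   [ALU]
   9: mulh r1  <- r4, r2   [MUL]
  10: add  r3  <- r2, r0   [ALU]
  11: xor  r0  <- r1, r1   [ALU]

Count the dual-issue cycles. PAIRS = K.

PAIRS = 4

#0 head=0: and.ALU+beq.BR i0,i1 dual
#1 head=2: xor.ALU i2 RAW r2
#2 head=3: st.MEM i3 no-port MEM/MEM
#3 head=4: ld.MEM+sub.ALU i4,i5 dual
#4 head=6: and.ALU+xor.ALU i6,i7 dual
#5 head=8: or.ALU i8 RAW r4
#6 head=9: mulh.MUL+add.ALU i9,i10 dual
#7 head=11: xor.ALU i11 tail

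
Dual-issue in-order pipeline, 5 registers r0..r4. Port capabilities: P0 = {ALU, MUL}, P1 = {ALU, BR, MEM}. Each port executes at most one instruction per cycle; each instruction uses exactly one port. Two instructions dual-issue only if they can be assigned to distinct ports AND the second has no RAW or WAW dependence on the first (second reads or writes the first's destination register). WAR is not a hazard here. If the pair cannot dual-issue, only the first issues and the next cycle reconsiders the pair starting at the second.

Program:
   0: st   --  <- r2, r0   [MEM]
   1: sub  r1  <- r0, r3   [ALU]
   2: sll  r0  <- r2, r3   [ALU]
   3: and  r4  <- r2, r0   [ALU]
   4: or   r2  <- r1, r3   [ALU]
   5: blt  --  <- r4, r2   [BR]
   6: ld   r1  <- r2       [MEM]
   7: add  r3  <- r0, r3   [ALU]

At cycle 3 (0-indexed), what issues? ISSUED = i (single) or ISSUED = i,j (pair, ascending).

  cy0 -> i0/i1 (st.MEM/sub.ALU) 2-wide
  cy1 -> i2 (sll.ALU) RAW r0
  cy2 -> i3/i4 (and.ALU/or.ALU) 2-wide
  cy3 -> i5 (blt.BR) no-port BR/MEM
  cy4 -> i6/i7 (ld.MEM/add.ALU) 2-wide

ISSUED = 5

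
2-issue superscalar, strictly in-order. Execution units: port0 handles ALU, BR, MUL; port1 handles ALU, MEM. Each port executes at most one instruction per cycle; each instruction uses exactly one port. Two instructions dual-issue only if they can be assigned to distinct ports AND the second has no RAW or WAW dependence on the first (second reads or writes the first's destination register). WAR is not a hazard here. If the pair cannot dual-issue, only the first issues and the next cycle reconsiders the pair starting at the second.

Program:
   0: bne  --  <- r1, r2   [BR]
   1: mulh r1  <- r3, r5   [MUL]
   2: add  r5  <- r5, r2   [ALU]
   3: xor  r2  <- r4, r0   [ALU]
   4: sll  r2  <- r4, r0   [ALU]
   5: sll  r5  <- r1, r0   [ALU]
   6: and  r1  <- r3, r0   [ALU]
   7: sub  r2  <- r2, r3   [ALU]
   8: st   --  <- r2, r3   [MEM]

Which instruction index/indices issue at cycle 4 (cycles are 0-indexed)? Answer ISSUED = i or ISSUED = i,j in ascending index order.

ISSUED = 6,7

0. bne.BR @i0  | no-port BR/MUL
1. mulh.MUL/add.ALU @i1,i2  | dual
2. xor.ALU @i3  | WAW r2
3. sll.ALU/sll.ALU @i4,i5  | dual
4. and.ALU/sub.ALU @i6,i7  | dual
5. st.MEM @i8  | tail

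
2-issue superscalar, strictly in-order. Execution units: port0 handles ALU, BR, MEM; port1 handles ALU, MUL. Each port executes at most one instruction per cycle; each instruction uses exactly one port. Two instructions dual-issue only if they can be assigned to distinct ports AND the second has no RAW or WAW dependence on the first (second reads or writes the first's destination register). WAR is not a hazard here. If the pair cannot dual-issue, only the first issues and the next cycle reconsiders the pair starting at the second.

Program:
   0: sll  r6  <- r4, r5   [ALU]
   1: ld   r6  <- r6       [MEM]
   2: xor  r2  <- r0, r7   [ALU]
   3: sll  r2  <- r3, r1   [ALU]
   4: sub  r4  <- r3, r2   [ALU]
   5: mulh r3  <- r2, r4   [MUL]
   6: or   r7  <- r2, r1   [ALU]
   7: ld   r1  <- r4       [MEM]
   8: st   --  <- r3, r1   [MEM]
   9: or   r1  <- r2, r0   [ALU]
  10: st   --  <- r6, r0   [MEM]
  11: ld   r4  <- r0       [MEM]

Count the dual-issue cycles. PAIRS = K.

PAIRS = 3

0. sll.ALU @i0  | RAW+WAW r6
1. ld.MEM xor.ALU @i1+i2  | dual
2. sll.ALU @i3  | RAW r2
3. sub.ALU @i4  | RAW r4
4. mulh.MUL or.ALU @i5+i6  | dual
5. ld.MEM @i7  | no-port MEM/MEM
6. st.MEM or.ALU @i8+i9  | dual
7. st.MEM @i10  | no-port MEM/MEM
8. ld.MEM @i11  | tail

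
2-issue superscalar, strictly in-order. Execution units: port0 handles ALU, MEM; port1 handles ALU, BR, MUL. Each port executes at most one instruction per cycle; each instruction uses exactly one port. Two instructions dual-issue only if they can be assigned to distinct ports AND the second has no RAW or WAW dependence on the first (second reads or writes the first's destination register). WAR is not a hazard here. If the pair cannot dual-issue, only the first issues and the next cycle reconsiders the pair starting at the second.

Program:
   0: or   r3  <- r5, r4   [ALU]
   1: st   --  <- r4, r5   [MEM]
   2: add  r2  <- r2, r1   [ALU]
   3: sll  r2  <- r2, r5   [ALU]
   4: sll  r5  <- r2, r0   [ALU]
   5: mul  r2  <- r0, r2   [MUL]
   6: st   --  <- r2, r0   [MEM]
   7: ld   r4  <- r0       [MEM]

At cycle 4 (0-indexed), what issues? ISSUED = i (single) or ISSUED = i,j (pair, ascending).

c0: i0&i1 or.ALU+st.MEM  2-wide
c1: i2 add.ALU  RAW+WAW r2
c2: i3 sll.ALU  RAW r2
c3: i4&i5 sll.ALU+mul.MUL  2-wide
c4: i6 st.MEM  no-port MEM/MEM
c5: i7 ld.MEM  tail

ISSUED = 6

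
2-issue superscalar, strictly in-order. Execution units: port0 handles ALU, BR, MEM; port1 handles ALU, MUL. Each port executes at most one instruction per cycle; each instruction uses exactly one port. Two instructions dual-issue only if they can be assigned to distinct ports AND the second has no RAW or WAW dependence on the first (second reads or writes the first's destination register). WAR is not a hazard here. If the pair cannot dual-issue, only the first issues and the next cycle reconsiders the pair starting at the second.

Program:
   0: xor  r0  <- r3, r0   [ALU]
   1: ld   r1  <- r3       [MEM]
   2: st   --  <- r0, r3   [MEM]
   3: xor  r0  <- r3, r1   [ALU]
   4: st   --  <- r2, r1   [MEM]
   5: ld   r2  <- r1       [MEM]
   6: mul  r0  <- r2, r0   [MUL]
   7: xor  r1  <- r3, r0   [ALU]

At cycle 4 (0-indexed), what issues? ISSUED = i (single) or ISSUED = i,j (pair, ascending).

0. xor.ALU+ld.MEM @i0+i1  | dual
1. st.MEM+xor.ALU @i2+i3  | dual
2. st.MEM @i4  | no-port MEM/MEM
3. ld.MEM @i5  | RAW r2
4. mul.MUL @i6  | RAW r0
5. xor.ALU @i7  | tail

ISSUED = 6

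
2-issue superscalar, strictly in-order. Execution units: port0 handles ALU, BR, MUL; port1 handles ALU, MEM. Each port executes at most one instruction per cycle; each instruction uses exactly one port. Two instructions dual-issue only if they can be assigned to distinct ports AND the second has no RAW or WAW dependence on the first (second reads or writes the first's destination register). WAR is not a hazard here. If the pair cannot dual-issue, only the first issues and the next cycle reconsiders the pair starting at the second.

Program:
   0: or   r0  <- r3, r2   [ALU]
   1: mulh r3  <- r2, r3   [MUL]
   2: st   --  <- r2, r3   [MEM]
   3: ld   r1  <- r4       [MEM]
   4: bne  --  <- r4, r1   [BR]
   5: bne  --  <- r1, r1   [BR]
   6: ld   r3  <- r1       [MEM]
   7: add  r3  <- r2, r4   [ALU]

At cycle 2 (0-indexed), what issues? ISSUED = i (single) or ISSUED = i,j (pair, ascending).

[0] i0+i1  or.ALU+mulh.MUL  -- dual
[1] i2  st.MEM  -- no-port MEM/MEM
[2] i3  ld.MEM  -- RAW r1
[3] i4  bne.BR  -- no-port BR/BR
[4] i5+i6  bne.BR+ld.MEM  -- dual
[5] i7  add.ALU  -- tail

ISSUED = 3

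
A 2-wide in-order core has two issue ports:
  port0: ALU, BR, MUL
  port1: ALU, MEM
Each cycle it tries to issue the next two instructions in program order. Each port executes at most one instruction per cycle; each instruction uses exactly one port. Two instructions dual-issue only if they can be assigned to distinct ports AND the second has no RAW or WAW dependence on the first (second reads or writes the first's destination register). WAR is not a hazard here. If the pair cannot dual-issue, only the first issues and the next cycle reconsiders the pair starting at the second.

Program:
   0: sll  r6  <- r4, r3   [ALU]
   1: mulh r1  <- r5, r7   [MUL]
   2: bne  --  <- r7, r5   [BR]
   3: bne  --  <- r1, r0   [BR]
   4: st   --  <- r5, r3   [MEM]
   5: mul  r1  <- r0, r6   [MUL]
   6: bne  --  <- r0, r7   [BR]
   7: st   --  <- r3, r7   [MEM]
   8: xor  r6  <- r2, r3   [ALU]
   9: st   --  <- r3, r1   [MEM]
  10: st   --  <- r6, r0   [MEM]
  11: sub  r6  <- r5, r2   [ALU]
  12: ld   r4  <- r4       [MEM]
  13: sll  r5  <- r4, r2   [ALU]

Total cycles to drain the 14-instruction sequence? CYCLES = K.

c0: i0&i1 sll/mulh  pair
c1: i2 bne  no-port BR/BR
c2: i3&i4 bne/st  pair
c3: i5 mul  no-port MUL/BR
c4: i6&i7 bne/st  pair
c5: i8&i9 xor/st  pair
c6: i10&i11 st/sub  pair
c7: i12 ld  RAW r4
c8: i13 sll  tail

CYCLES = 9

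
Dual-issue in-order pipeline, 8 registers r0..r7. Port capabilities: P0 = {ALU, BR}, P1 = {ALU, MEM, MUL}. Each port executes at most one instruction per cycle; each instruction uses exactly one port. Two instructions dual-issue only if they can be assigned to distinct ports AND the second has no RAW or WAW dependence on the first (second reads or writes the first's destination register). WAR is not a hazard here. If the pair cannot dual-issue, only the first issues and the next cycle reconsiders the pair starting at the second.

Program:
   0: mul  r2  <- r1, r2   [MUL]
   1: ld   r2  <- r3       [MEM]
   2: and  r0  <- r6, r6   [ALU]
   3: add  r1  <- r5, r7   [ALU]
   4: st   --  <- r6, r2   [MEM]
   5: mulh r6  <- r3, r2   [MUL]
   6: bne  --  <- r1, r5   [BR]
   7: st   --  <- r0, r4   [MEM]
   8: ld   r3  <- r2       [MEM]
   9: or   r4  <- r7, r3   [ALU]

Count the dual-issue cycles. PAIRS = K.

PAIRS = 3

  cy0 -> i0 (mul) no-port MUL/MEM
  cy1 -> i1&i2 (ld/and) pair
  cy2 -> i3&i4 (add/st) pair
  cy3 -> i5&i6 (mulh/bne) pair
  cy4 -> i7 (st) no-port MEM/MEM
  cy5 -> i8 (ld) RAW r3
  cy6 -> i9 (or) tail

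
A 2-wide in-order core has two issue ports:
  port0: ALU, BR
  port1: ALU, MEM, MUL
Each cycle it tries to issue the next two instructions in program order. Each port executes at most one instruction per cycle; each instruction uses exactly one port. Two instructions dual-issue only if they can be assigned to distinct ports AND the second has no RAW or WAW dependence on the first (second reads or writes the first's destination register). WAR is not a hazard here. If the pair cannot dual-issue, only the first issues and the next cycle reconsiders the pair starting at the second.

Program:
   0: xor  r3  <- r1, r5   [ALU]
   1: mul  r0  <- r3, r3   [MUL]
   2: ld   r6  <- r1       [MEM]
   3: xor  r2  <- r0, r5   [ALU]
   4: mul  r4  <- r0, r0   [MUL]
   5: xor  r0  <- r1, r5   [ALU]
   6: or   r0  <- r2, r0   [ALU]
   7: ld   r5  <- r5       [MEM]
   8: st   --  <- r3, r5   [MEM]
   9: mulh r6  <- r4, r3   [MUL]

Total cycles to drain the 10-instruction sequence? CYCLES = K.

CYCLES = 7

[0] i0  xor.ALU  -- RAW r3
[1] i1  mul.MUL  -- no-port MUL/MEM
[2] i2/i3  ld.MEM/xor.ALU  -- dual
[3] i4/i5  mul.MUL/xor.ALU  -- dual
[4] i6/i7  or.ALU/ld.MEM  -- dual
[5] i8  st.MEM  -- no-port MEM/MUL
[6] i9  mulh.MUL  -- tail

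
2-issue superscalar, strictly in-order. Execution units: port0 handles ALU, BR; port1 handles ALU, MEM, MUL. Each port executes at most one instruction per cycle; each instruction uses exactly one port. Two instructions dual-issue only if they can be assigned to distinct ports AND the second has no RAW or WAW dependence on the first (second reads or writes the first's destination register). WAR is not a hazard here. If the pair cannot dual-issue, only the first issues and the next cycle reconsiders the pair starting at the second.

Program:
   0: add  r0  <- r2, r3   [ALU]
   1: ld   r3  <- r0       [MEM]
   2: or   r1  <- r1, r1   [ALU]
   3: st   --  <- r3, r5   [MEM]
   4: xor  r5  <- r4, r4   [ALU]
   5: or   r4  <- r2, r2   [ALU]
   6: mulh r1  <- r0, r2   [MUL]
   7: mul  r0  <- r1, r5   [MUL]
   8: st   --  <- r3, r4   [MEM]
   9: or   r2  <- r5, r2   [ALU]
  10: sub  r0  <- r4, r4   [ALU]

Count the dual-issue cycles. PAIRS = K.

  cy0 -> i0 (add) RAW r0
  cy1 -> i1&i2 (ld/or) dual
  cy2 -> i3&i4 (st/xor) dual
  cy3 -> i5&i6 (or/mulh) dual
  cy4 -> i7 (mul) no-port MUL/MEM
  cy5 -> i8&i9 (st/or) dual
  cy6 -> i10 (sub) tail

PAIRS = 4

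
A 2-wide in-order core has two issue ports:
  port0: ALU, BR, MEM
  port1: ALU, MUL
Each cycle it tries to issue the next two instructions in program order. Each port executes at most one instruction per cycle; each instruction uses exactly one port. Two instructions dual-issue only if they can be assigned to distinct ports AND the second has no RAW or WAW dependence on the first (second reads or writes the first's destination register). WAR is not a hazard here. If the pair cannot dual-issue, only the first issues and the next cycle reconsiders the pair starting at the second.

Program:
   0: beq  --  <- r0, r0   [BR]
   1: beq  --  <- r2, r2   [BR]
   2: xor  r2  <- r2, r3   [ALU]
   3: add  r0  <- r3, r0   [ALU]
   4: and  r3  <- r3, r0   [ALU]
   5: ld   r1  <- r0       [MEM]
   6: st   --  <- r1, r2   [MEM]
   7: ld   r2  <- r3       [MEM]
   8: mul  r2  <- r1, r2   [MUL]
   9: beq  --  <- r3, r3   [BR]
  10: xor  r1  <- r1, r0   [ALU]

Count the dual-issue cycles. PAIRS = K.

PAIRS = 3

t=0 i0:beq.BR ; no-port BR/BR
t=1 i1&i2:beq.BR xor.ALU ; pair
t=2 i3:add.ALU ; RAW r0
t=3 i4&i5:and.ALU ld.MEM ; pair
t=4 i6:st.MEM ; no-port MEM/MEM
t=5 i7:ld.MEM ; RAW+WAW r2
t=6 i8&i9:mul.MUL beq.BR ; pair
t=7 i10:xor.ALU ; tail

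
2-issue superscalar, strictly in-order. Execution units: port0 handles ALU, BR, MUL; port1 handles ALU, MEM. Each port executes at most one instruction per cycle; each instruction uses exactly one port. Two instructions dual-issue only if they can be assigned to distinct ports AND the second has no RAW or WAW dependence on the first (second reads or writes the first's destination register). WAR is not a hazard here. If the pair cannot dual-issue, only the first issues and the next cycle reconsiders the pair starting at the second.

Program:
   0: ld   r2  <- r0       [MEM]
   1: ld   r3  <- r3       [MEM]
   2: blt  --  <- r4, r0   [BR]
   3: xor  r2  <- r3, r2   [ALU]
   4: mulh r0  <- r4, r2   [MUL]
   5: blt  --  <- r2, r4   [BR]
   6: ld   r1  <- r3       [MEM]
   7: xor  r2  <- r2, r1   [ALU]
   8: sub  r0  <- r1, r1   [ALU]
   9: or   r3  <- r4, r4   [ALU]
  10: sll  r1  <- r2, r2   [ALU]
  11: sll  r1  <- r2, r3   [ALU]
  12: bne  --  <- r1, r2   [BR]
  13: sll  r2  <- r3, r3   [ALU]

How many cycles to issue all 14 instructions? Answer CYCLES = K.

CYCLES = 9

c0: i0 ld.MEM  no-port MEM/MEM
c1: i1&i2 ld.MEM/blt.BR  dual
c2: i3 xor.ALU  RAW r2
c3: i4 mulh.MUL  no-port MUL/BR
c4: i5&i6 blt.BR/ld.MEM  dual
c5: i7&i8 xor.ALU/sub.ALU  dual
c6: i9&i10 or.ALU/sll.ALU  dual
c7: i11 sll.ALU  RAW r1
c8: i12&i13 bne.BR/sll.ALU  dual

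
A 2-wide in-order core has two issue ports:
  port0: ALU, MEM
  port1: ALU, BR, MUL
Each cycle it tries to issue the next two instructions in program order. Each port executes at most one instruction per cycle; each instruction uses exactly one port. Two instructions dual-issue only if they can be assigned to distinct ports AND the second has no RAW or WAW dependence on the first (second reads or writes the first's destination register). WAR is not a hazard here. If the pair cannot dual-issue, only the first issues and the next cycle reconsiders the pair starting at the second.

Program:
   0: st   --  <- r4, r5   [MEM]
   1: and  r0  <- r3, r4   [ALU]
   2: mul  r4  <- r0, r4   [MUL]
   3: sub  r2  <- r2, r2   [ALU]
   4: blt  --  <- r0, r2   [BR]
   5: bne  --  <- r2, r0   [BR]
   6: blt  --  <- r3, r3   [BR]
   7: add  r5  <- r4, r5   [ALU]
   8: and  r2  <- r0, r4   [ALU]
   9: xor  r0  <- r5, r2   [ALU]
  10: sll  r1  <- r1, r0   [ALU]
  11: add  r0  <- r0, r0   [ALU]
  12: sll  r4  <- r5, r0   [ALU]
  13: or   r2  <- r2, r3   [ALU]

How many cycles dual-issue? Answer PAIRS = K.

#0 head=0: st.MEM and.ALU i0+i1 2-wide
#1 head=2: mul.MUL sub.ALU i2+i3 2-wide
#2 head=4: blt.BR i4 no-port BR/BR
#3 head=5: bne.BR i5 no-port BR/BR
#4 head=6: blt.BR add.ALU i6+i7 2-wide
#5 head=8: and.ALU i8 RAW r2
#6 head=9: xor.ALU i9 RAW r0
#7 head=10: sll.ALU add.ALU i10+i11 2-wide
#8 head=12: sll.ALU or.ALU i12+i13 2-wide

PAIRS = 5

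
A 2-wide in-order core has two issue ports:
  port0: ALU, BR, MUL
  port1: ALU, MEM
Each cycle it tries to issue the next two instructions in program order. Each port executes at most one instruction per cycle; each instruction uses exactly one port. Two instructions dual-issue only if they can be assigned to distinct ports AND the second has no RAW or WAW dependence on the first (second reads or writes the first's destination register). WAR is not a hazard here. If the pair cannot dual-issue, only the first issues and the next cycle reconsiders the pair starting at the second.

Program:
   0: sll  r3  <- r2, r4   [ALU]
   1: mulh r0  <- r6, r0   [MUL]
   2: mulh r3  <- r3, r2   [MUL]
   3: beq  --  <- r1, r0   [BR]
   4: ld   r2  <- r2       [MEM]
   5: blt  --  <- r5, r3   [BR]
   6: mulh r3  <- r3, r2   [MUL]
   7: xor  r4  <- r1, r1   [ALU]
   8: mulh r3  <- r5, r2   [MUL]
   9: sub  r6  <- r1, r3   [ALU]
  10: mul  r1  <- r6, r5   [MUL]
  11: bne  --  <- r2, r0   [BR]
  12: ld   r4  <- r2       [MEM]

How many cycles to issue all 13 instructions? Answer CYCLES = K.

CYCLES = 9

t=0 i0+i1:sll.ALU mulh.MUL ; pair
t=1 i2:mulh.MUL ; no-port MUL/BR
t=2 i3+i4:beq.BR ld.MEM ; pair
t=3 i5:blt.BR ; no-port BR/MUL
t=4 i6+i7:mulh.MUL xor.ALU ; pair
t=5 i8:mulh.MUL ; RAW r3
t=6 i9:sub.ALU ; RAW r6
t=7 i10:mul.MUL ; no-port MUL/BR
t=8 i11+i12:bne.BR ld.MEM ; pair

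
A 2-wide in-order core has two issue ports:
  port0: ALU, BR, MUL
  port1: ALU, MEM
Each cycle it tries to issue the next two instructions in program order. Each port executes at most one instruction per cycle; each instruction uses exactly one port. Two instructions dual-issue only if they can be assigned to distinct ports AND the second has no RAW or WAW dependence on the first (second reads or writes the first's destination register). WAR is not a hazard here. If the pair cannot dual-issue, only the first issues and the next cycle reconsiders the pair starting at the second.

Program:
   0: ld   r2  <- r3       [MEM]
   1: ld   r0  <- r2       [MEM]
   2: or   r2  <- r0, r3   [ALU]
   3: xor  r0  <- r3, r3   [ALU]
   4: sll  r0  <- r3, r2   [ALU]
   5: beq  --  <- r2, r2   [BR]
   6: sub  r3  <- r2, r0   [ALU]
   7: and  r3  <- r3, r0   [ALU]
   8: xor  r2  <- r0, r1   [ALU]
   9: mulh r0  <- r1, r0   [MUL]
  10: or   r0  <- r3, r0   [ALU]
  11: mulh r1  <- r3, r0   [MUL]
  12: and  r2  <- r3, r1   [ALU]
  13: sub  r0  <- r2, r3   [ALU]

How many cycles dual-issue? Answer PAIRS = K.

#0 head=0: ld i0 no-port MEM/MEM
#1 head=1: ld i1 RAW r0
#2 head=2: or+xor i2&i3 2-wide
#3 head=4: sll+beq i4&i5 2-wide
#4 head=6: sub i6 RAW+WAW r3
#5 head=7: and+xor i7&i8 2-wide
#6 head=9: mulh i9 RAW+WAW r0
#7 head=10: or i10 RAW r0
#8 head=11: mulh i11 RAW r1
#9 head=12: and i12 RAW r2
#10 head=13: sub i13 tail

PAIRS = 3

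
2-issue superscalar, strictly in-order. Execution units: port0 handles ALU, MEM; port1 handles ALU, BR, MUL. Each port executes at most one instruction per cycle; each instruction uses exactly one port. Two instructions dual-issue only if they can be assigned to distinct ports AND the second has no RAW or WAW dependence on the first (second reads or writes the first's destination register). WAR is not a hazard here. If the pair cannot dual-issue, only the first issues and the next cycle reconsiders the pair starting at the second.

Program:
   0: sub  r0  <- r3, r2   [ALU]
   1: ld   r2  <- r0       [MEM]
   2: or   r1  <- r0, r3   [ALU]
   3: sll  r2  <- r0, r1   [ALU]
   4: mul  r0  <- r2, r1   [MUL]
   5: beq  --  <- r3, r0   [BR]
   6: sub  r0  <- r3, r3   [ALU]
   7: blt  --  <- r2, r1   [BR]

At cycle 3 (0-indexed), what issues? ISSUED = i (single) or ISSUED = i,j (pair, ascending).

ISSUED = 4

  cy0 -> i0 (sub.ALU) RAW r0
  cy1 -> i1,i2 (ld.MEM or.ALU) pair
  cy2 -> i3 (sll.ALU) RAW r2
  cy3 -> i4 (mul.MUL) no-port MUL/BR
  cy4 -> i5,i6 (beq.BR sub.ALU) pair
  cy5 -> i7 (blt.BR) tail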